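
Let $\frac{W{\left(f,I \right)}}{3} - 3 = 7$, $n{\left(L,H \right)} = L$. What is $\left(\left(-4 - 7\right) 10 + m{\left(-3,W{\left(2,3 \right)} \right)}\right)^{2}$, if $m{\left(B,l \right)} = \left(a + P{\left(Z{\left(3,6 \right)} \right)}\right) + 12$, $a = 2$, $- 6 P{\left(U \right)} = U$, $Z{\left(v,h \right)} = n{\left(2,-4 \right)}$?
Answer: $\frac{83521}{9} \approx 9280.1$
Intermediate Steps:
$Z{\left(v,h \right)} = 2$
$W{\left(f,I \right)} = 30$ ($W{\left(f,I \right)} = 9 + 3 \cdot 7 = 9 + 21 = 30$)
$P{\left(U \right)} = - \frac{U}{6}$
$m{\left(B,l \right)} = \frac{41}{3}$ ($m{\left(B,l \right)} = \left(2 - \frac{1}{3}\right) + 12 = \frac{5}{3} + 12 = \frac{41}{3}$)
$\left(\left(-4 - 7\right) 10 + m{\left(-3,W{\left(2,3 \right)} \right)}\right)^{2} = \left(\left(-4 - 7\right) 10 + \frac{41}{3}\right)^{2} = \left(\left(-11\right) 10 + \frac{41}{3}\right)^{2} = \left(-110 + \frac{41}{3}\right)^{2} = \left(- \frac{289}{3}\right)^{2} = \frac{83521}{9}$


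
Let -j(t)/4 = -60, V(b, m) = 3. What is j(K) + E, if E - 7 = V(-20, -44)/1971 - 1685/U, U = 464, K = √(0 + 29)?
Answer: 74190875/304848 ≈ 243.37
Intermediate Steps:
K = √29 ≈ 5.3852
j(t) = 240 (j(t) = -4*(-60) = 240)
E = 1027355/304848 (E = 7 + (3/1971 - 1685/464) = 7 + (3*(1/1971) - 1685*1/464) = 7 + (1/657 - 1685/464) = 7 - 1106581/304848 = 1027355/304848 ≈ 3.3701)
j(K) + E = 240 + 1027355/304848 = 74190875/304848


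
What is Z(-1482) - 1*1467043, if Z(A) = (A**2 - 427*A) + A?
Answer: 1360613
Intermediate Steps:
Z(A) = A**2 - 426*A
Z(-1482) - 1*1467043 = -1482*(-426 - 1482) - 1*1467043 = -1482*(-1908) - 1467043 = 2827656 - 1467043 = 1360613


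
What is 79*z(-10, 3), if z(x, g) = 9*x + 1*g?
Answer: -6873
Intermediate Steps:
z(x, g) = g + 9*x (z(x, g) = 9*x + g = g + 9*x)
79*z(-10, 3) = 79*(3 + 9*(-10)) = 79*(3 - 90) = 79*(-87) = -6873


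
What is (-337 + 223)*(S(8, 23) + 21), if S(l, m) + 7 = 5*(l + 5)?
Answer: -9006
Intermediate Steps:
S(l, m) = 18 + 5*l (S(l, m) = -7 + 5*(l + 5) = -7 + 5*(5 + l) = -7 + (25 + 5*l) = 18 + 5*l)
(-337 + 223)*(S(8, 23) + 21) = (-337 + 223)*((18 + 5*8) + 21) = -114*((18 + 40) + 21) = -114*(58 + 21) = -114*79 = -9006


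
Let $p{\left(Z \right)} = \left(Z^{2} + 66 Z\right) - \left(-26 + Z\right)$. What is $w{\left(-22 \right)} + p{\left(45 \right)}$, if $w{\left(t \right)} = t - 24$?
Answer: $4930$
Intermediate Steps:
$w{\left(t \right)} = -24 + t$ ($w{\left(t \right)} = t - 24 = -24 + t$)
$p{\left(Z \right)} = 26 + Z^{2} + 65 Z$
$w{\left(-22 \right)} + p{\left(45 \right)} = \left(-24 - 22\right) + \left(26 + 45^{2} + 65 \cdot 45\right) = -46 + \left(26 + 2025 + 2925\right) = -46 + 4976 = 4930$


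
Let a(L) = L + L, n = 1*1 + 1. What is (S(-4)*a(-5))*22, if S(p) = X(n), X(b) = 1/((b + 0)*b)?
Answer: -55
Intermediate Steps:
n = 2 (n = 1 + 1 = 2)
X(b) = b⁻² (X(b) = 1/(b*b) = b⁻²)
S(p) = ¼ (S(p) = 2⁻² = ¼)
a(L) = 2*L
(S(-4)*a(-5))*22 = ((2*(-5))/4)*22 = ((¼)*(-10))*22 = -5/2*22 = -55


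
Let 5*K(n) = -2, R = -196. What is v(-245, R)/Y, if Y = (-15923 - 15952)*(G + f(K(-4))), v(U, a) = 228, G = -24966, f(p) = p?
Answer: 19/66317000 ≈ 2.8650e-7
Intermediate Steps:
K(n) = -2/5 (K(n) = (1/5)*(-2) = -2/5)
Y = 795804000 (Y = (-15923 - 15952)*(-24966 - 2/5) = -31875*(-124832/5) = 795804000)
v(-245, R)/Y = 228/795804000 = 228*(1/795804000) = 19/66317000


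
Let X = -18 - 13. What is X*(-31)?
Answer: 961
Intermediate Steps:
X = -31
X*(-31) = -31*(-31) = 961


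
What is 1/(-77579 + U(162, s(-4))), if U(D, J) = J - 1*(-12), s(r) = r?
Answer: -1/77571 ≈ -1.2891e-5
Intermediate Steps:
U(D, J) = 12 + J (U(D, J) = J + 12 = 12 + J)
1/(-77579 + U(162, s(-4))) = 1/(-77579 + (12 - 4)) = 1/(-77579 + 8) = 1/(-77571) = -1/77571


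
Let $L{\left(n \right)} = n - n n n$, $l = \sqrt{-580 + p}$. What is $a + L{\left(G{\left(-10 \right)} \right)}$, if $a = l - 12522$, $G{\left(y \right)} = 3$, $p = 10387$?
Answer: $-12546 + \sqrt{9807} \approx -12447.0$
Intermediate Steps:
$l = \sqrt{9807}$ ($l = \sqrt{-580 + 10387} = \sqrt{9807} \approx 99.03$)
$L{\left(n \right)} = n - n^{3}$ ($L{\left(n \right)} = n - n^{2} n = n - n^{3}$)
$a = -12522 + \sqrt{9807}$ ($a = \sqrt{9807} - 12522 = -12522 + \sqrt{9807} \approx -12423.0$)
$a + L{\left(G{\left(-10 \right)} \right)} = \left(-12522 + \sqrt{9807}\right) + \left(3 - 3^{3}\right) = \left(-12522 + \sqrt{9807}\right) + \left(3 - 27\right) = \left(-12522 + \sqrt{9807}\right) - 24 = -12546 + \sqrt{9807}$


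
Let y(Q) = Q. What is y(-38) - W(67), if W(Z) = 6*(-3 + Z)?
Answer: -422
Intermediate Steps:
W(Z) = -18 + 6*Z
y(-38) - W(67) = -38 - (-18 + 6*67) = -38 - (-18 + 402) = -38 - 1*384 = -38 - 384 = -422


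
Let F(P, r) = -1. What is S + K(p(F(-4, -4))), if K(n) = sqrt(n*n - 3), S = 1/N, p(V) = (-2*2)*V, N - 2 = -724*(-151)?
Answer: 1/109326 + sqrt(13) ≈ 3.6056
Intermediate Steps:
N = 109326 (N = 2 - 724*(-151) = 2 + 109324 = 109326)
p(V) = -4*V
S = 1/109326 ≈ 9.1470e-6
K(n) = sqrt(-3 + n**2) (K(n) = sqrt(n**2 - 3) = sqrt(-3 + n**2))
S + K(p(F(-4, -4))) = 1/109326 + sqrt(-3 + (-4*(-1))**2) = 1/109326 + sqrt(-3 + 4**2) = 1/109326 + sqrt(-3 + 16) = 1/109326 + sqrt(13)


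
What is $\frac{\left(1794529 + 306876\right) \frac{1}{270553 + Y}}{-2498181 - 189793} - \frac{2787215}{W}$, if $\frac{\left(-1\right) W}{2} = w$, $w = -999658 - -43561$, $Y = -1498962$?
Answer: $- \frac{2300797214374870780}{1578483378384436251} \approx -1.4576$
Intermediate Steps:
$w = -956097$ ($w = -999658 + 43561 = -956097$)
$W = 1912194$ ($W = \left(-2\right) \left(-956097\right) = 1912194$)
$\frac{\left(1794529 + 306876\right) \frac{1}{270553 + Y}}{-2498181 - 189793} - \frac{2787215}{W} = \frac{\left(1794529 + 306876\right) \frac{1}{270553 - 1498962}}{-2498181 - 189793} - \frac{2787215}{1912194} = \frac{2101405 \frac{1}{-1228409}}{-2498181 - 189793} - \frac{2787215}{1912194} = \frac{2101405 \left(- \frac{1}{1228409}\right)}{-2687974} - \frac{2787215}{1912194} = \left(- \frac{2101405}{1228409}\right) \left(- \frac{1}{2687974}\right) - \frac{2787215}{1912194} = \frac{2101405}{3301931453366} - \frac{2787215}{1912194} = - \frac{2300797214374870780}{1578483378384436251}$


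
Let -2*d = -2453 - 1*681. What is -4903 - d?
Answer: -6470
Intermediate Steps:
d = 1567 (d = -(-2453 - 1*681)/2 = -(-2453 - 681)/2 = -½*(-3134) = 1567)
-4903 - d = -4903 - 1*1567 = -4903 - 1567 = -6470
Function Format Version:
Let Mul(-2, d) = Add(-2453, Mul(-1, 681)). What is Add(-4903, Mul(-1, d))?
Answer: -6470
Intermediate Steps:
d = 1567 (d = Mul(Rational(-1, 2), Add(-2453, Mul(-1, 681))) = Mul(Rational(-1, 2), Add(-2453, -681)) = Mul(Rational(-1, 2), -3134) = 1567)
Add(-4903, Mul(-1, d)) = Add(-4903, Mul(-1, 1567)) = Add(-4903, -1567) = -6470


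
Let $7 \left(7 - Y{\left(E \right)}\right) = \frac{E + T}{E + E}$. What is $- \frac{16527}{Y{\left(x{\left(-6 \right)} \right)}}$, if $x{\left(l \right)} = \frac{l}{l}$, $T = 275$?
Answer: $\frac{115689}{89} \approx 1299.9$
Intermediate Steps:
$x{\left(l \right)} = 1$
$Y{\left(E \right)} = 7 - \frac{275 + E}{14 E}$ ($Y{\left(E \right)} = 7 - \frac{\left(E + 275\right) \frac{1}{E + E}}{7} = 7 - \frac{\left(275 + E\right) \frac{1}{2 E}}{7} = 7 - \frac{\frac{1}{2} \frac{1}{E} \left(275 + E\right)}{7} = 7 - \frac{275 + E}{14 E}$)
$- \frac{16527}{Y{\left(x{\left(-6 \right)} \right)}} = - \frac{16527}{\frac{1}{14} \cdot 1^{-1} \left(-275 + 97 \cdot 1\right)} = - \frac{16527}{\frac{1}{14} \cdot 1 \left(-275 + 97\right)} = - \frac{16527}{\frac{1}{14} \cdot 1 \left(-178\right)} = - \frac{16527}{- \frac{89}{7}} = \left(-16527\right) \left(- \frac{7}{89}\right) = \frac{115689}{89}$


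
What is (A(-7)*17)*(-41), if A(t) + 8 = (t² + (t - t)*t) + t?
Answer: -23698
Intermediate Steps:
A(t) = -8 + t + t² (A(t) = -8 + ((t² + (t - t)*t) + t) = -8 + ((t² + 0*t) + t) = -8 + ((t² + 0) + t) = -8 + (t² + t) = -8 + (t + t²) = -8 + t + t²)
(A(-7)*17)*(-41) = ((-8 - 7 + (-7)²)*17)*(-41) = ((-8 - 7 + 49)*17)*(-41) = (34*17)*(-41) = 578*(-41) = -23698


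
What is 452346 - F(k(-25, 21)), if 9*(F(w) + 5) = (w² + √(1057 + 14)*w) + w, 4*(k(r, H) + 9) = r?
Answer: 21711689/48 + 61*√119/12 ≈ 4.5238e+5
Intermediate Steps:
k(r, H) = -9 + r/4
F(w) = -5 + w/9 + w²/9 + w*√119/3 (F(w) = -5 + ((w² + √(1057 + 14)*w) + w)/9 = -5 + ((w² + √1071*w) + w)/9 = -5 + ((w² + (3*√119)*w) + w)/9 = -5 + ((w² + 3*w*√119) + w)/9 = -5 + (w + w² + 3*w*√119)/9 = -5 + (w/9 + w²/9 + w*√119/3) = -5 + w/9 + w²/9 + w*√119/3)
452346 - F(k(-25, 21)) = 452346 - (-5 + (-9 + (¼)*(-25))/9 + (-9 + (¼)*(-25))²/9 + (-9 + (¼)*(-25))*√119/3) = 452346 - (-5 + (-9 - 25/4)/9 + (-9 - 25/4)²/9 + (-9 - 25/4)*√119/3) = 452346 - (-5 + (⅑)*(-61/4) + (-61/4)²/9 + (⅓)*(-61/4)*√119) = 452346 - (-5 - 61/36 + (⅑)*(3721/16) - 61*√119/12) = 452346 - (-5 - 61/36 + 3721/144 - 61*√119/12) = 452346 - (919/48 - 61*√119/12) = 452346 + (-919/48 + 61*√119/12) = 21711689/48 + 61*√119/12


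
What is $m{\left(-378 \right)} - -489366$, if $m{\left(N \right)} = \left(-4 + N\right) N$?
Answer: $633762$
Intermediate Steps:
$m{\left(N \right)} = N \left(-4 + N\right)$
$m{\left(-378 \right)} - -489366 = - 378 \left(-4 - 378\right) - -489366 = \left(-378\right) \left(-382\right) + 489366 = 144396 + 489366 = 633762$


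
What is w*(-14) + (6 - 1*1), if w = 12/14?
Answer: -7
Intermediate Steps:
w = 6/7 (w = 12*(1/14) = 6/7 ≈ 0.85714)
w*(-14) + (6 - 1*1) = (6/7)*(-14) + (6 - 1*1) = -12 + (6 - 1) = -12 + 5 = -7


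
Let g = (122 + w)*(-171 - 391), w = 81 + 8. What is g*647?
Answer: -76722554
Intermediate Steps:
w = 89
g = -118582 (g = (122 + 89)*(-171 - 391) = 211*(-562) = -118582)
g*647 = -118582*647 = -76722554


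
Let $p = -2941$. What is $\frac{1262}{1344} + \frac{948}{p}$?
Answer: $\frac{1218715}{1976352} \approx 0.61665$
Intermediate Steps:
$\frac{1262}{1344} + \frac{948}{p} = \frac{1262}{1344} + \frac{948}{-2941} = 1262 \cdot \frac{1}{1344} + 948 \left(- \frac{1}{2941}\right) = \frac{631}{672} - \frac{948}{2941} = \frac{1218715}{1976352}$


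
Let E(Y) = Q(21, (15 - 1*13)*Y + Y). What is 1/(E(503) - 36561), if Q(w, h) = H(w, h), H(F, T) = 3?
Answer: -1/36558 ≈ -2.7354e-5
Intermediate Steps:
Q(w, h) = 3
E(Y) = 3
1/(E(503) - 36561) = 1/(3 - 36561) = 1/(-36558) = -1/36558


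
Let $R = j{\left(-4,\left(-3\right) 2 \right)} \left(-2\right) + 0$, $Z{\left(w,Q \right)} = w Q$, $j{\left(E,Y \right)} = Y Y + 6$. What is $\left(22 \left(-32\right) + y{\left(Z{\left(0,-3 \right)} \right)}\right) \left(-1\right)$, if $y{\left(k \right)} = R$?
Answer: $788$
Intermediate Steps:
$j{\left(E,Y \right)} = 6 + Y^{2}$ ($j{\left(E,Y \right)} = Y^{2} + 6 = 6 + Y^{2}$)
$Z{\left(w,Q \right)} = Q w$
$R = -84$ ($R = \left(6 + \left(\left(-3\right) 2\right)^{2}\right) \left(-2\right) + 0 = \left(6 + \left(-6\right)^{2}\right) \left(-2\right) + 0 = \left(6 + 36\right) \left(-2\right) + 0 = 42 \left(-2\right) + 0 = -84 + 0 = -84$)
$y{\left(k \right)} = -84$
$\left(22 \left(-32\right) + y{\left(Z{\left(0,-3 \right)} \right)}\right) \left(-1\right) = \left(22 \left(-32\right) - 84\right) \left(-1\right) = \left(-704 - 84\right) \left(-1\right) = \left(-788\right) \left(-1\right) = 788$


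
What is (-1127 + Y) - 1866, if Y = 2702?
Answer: -291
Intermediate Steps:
(-1127 + Y) - 1866 = (-1127 + 2702) - 1866 = 1575 - 1866 = -291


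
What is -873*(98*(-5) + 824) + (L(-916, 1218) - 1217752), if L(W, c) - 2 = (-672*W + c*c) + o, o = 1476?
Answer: 591220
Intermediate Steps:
L(W, c) = 1478 + c² - 672*W (L(W, c) = 2 + ((-672*W + c*c) + 1476) = 2 + ((-672*W + c²) + 1476) = 2 + ((c² - 672*W) + 1476) = 2 + (1476 + c² - 672*W) = 1478 + c² - 672*W)
-873*(98*(-5) + 824) + (L(-916, 1218) - 1217752) = -873*(98*(-5) + 824) + ((1478 + 1218² - 672*(-916)) - 1217752) = -873*(-490 + 824) + ((1478 + 1483524 + 615552) - 1217752) = -873*334 + (2100554 - 1217752) = -291582 + 882802 = 591220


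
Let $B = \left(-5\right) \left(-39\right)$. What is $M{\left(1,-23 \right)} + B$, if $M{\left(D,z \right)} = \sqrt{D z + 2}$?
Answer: $195 + i \sqrt{21} \approx 195.0 + 4.5826 i$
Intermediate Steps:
$M{\left(D,z \right)} = \sqrt{2 + D z}$
$B = 195$
$M{\left(1,-23 \right)} + B = \sqrt{2 + 1 \left(-23\right)} + 195 = \sqrt{2 - 23} + 195 = \sqrt{-21} + 195 = i \sqrt{21} + 195 = 195 + i \sqrt{21}$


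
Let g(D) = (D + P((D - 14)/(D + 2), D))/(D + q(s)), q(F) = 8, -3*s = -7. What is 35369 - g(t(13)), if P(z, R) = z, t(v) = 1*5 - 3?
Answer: 353691/10 ≈ 35369.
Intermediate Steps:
s = 7/3 (s = -⅓*(-7) = 7/3 ≈ 2.3333)
t(v) = 2 (t(v) = 5 - 3 = 2)
g(D) = (D + (-14 + D)/(2 + D))/(8 + D) (g(D) = (D + (D - 14)/(D + 2))/(D + 8) = (D + (-14 + D)/(2 + D))/(8 + D))
35369 - g(t(13)) = 35369 - (-14 + 2 + 2*(2 + 2))/((2 + 2)*(8 + 2)) = 35369 - (-14 + 2 + 2*4)/(4*10) = 35369 - (-14 + 2 + 8)/(4*10) = 35369 - (-4)/(4*10) = 35369 - 1*(-⅒) = 35369 + ⅒ = 353691/10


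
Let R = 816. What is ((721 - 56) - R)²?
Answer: 22801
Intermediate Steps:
((721 - 56) - R)² = ((721 - 56) - 1*816)² = (665 - 816)² = (-151)² = 22801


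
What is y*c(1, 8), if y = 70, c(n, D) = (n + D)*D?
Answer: 5040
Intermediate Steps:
c(n, D) = D*(D + n) (c(n, D) = (D + n)*D = D*(D + n))
y*c(1, 8) = 70*(8*(8 + 1)) = 70*(8*9) = 70*72 = 5040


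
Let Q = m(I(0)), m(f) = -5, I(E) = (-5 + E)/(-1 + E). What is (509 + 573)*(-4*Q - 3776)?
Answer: -4063992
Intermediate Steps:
I(E) = (-5 + E)/(-1 + E)
Q = -5
(509 + 573)*(-4*Q - 3776) = (509 + 573)*(-4*(-5) - 3776) = 1082*(20 - 3776) = 1082*(-3756) = -4063992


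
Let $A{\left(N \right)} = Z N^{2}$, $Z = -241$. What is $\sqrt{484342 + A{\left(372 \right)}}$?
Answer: $i \sqrt{32866202} \approx 5732.9 i$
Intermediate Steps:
$A{\left(N \right)} = - 241 N^{2}$
$\sqrt{484342 + A{\left(372 \right)}} = \sqrt{484342 - 241 \cdot 372^{2}} = \sqrt{484342 - 33350544} = \sqrt{-32866202} = i \sqrt{32866202}$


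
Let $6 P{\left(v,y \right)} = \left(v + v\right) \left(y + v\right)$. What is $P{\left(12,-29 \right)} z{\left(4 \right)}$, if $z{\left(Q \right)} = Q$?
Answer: $-272$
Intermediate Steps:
$P{\left(v,y \right)} = \frac{v \left(v + y\right)}{3}$ ($P{\left(v,y \right)} = \frac{\left(v + v\right) \left(y + v\right)}{6} = \frac{2 v \left(v + y\right)}{6} = \frac{v \left(v + y\right)}{3}$)
$P{\left(12,-29 \right)} z{\left(4 \right)} = \frac{1}{3} \cdot 12 \left(12 - 29\right) 4 = \frac{1}{3} \cdot 12 \left(-17\right) 4 = \left(-68\right) 4 = -272$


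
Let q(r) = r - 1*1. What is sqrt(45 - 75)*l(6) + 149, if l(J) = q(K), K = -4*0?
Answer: 149 - I*sqrt(30) ≈ 149.0 - 5.4772*I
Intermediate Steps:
K = 0
q(r) = -1 + r (q(r) = r - 1 = -1 + r)
l(J) = -1 (l(J) = -1 + 0 = -1)
sqrt(45 - 75)*l(6) + 149 = sqrt(45 - 75)*(-1) + 149 = sqrt(-30)*(-1) + 149 = (I*sqrt(30))*(-1) + 149 = -I*sqrt(30) + 149 = 149 - I*sqrt(30)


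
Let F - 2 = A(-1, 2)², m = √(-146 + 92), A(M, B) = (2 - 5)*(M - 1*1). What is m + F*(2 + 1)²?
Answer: 342 + 3*I*√6 ≈ 342.0 + 7.3485*I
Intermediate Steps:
A(M, B) = 3 - 3*M (A(M, B) = -3*(M - 1) = -3*(-1 + M) = 3 - 3*M)
m = 3*I*√6 (m = √(-54) = 3*I*√6 ≈ 7.3485*I)
F = 38 (F = 2 + (3 - 3*(-1))² = 2 + (3 + 3)² = 2 + 6² = 2 + 36 = 38)
m + F*(2 + 1)² = 3*I*√6 + 38*(2 + 1)² = 3*I*√6 + 38*3² = 3*I*√6 + 38*9 = 3*I*√6 + 342 = 342 + 3*I*√6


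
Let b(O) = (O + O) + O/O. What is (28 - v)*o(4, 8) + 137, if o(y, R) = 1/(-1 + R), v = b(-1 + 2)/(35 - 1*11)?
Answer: 7895/56 ≈ 140.98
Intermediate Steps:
b(O) = 1 + 2*O (b(O) = 2*O + 1 = 1 + 2*O)
v = ⅛ (v = (1 + 2*(-1 + 2))/(35 - 1*11) = (1 + 2*1)/(35 - 11) = (1 + 2)/24 = 3*(1/24) = ⅛ ≈ 0.12500)
(28 - v)*o(4, 8) + 137 = (28 - 1*⅛)/(-1 + 8) + 137 = (28 - ⅛)/7 + 137 = (223/8)*(⅐) + 137 = 223/56 + 137 = 7895/56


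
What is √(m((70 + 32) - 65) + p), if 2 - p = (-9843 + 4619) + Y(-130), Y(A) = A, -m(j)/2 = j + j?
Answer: 2*√1302 ≈ 72.167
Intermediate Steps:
m(j) = -4*j (m(j) = -2*(j + j) = -4*j)
p = 5356 (p = 2 - ((-9843 + 4619) - 130) = 2 - (-5224 - 130) = 2 - 1*(-5354) = 2 + 5354 = 5356)
√(m((70 + 32) - 65) + p) = √(-4*((70 + 32) - 65) + 5356) = √(-4*(102 - 65) + 5356) = √(-4*37 + 5356) = √(-148 + 5356) = √5208 = 2*√1302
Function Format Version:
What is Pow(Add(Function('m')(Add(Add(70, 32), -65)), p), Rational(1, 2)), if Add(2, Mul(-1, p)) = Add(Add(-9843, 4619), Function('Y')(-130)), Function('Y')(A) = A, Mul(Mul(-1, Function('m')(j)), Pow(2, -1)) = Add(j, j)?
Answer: Mul(2, Pow(1302, Rational(1, 2))) ≈ 72.167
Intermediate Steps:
Function('m')(j) = Mul(-4, j) (Function('m')(j) = Mul(-2, Add(j, j)) = Mul(-2, Mul(2, j)) = Mul(-4, j))
p = 5356 (p = Add(2, Mul(-1, Add(Add(-9843, 4619), -130))) = Add(2, Mul(-1, Add(-5224, -130))) = Add(2, Mul(-1, -5354)) = Add(2, 5354) = 5356)
Pow(Add(Function('m')(Add(Add(70, 32), -65)), p), Rational(1, 2)) = Pow(Add(Mul(-4, Add(Add(70, 32), -65)), 5356), Rational(1, 2)) = Pow(Add(Mul(-4, Add(102, -65)), 5356), Rational(1, 2)) = Pow(Add(Mul(-4, 37), 5356), Rational(1, 2)) = Pow(Add(-148, 5356), Rational(1, 2)) = Pow(5208, Rational(1, 2)) = Mul(2, Pow(1302, Rational(1, 2)))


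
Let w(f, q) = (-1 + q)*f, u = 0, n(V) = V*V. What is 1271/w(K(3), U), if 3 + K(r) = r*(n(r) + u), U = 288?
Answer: 31/168 ≈ 0.18452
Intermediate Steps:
n(V) = V²
K(r) = -3 + r³ (K(r) = -3 + r*(r² + 0) = -3 + r*r² = -3 + r³)
w(f, q) = f*(-1 + q)
1271/w(K(3), U) = 1271/(((-3 + 3³)*(-1 + 288))) = 1271/(((-3 + 27)*287)) = 1271/((24*287)) = 1271/6888 = 1271*(1/6888) = 31/168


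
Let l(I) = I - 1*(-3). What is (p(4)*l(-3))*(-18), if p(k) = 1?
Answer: 0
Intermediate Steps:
l(I) = 3 + I (l(I) = I + 3 = 3 + I)
(p(4)*l(-3))*(-18) = (1*(3 - 3))*(-18) = (1*0)*(-18) = 0*(-18) = 0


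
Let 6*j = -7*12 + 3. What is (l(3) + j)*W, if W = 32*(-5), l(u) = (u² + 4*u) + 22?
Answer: -4720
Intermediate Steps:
j = -27/2 (j = (-7*12 + 3)/6 = (-84 + 3)/6 = (⅙)*(-81) = -27/2 ≈ -13.500)
l(u) = 22 + u² + 4*u
W = -160
(l(3) + j)*W = ((22 + 3² + 4*3) - 27/2)*(-160) = ((22 + 9 + 12) - 27/2)*(-160) = (43 - 27/2)*(-160) = (59/2)*(-160) = -4720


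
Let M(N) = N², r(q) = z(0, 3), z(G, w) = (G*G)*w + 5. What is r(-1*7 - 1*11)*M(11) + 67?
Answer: 672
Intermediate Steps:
z(G, w) = 5 + w*G² (z(G, w) = G²*w + 5 = w*G² + 5 = 5 + w*G²)
r(q) = 5 (r(q) = 5 + 3*0² = 5 + 3*0 = 5 + 0 = 5)
r(-1*7 - 1*11)*M(11) + 67 = 5*11² + 67 = 5*121 + 67 = 605 + 67 = 672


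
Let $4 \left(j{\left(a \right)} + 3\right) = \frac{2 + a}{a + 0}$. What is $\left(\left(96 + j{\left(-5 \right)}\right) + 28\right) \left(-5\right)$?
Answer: $- \frac{2423}{4} \approx -605.75$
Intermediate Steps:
$j{\left(a \right)} = -3 + \frac{2 + a}{4 a}$ ($j{\left(a \right)} = -3 + \frac{\left(2 + a\right) \frac{1}{a + 0}}{4} = -3 + \frac{\left(2 + a\right) \frac{1}{a}}{4} = -3 + \frac{\frac{1}{a} \left(2 + a\right)}{4} = -3 + \frac{2 + a}{4 a}$)
$\left(\left(96 + j{\left(-5 \right)}\right) + 28\right) \left(-5\right) = \left(\left(96 + \frac{2 - -55}{4 \left(-5\right)}\right) + 28\right) \left(-5\right) = \left(\left(96 + \frac{1}{4} \left(- \frac{1}{5}\right) \left(2 + 55\right)\right) + 28\right) \left(-5\right) = \left(\left(96 + \frac{1}{4} \left(- \frac{1}{5}\right) 57\right) + 28\right) \left(-5\right) = \left(\left(96 - \frac{57}{20}\right) + 28\right) \left(-5\right) = \left(\frac{1863}{20} + 28\right) \left(-5\right) = \frac{2423}{20} \left(-5\right) = - \frac{2423}{4}$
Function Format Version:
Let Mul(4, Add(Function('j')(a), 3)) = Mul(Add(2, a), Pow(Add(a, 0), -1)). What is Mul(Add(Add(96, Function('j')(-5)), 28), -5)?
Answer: Rational(-2423, 4) ≈ -605.75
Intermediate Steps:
Function('j')(a) = Add(-3, Mul(Rational(1, 4), Pow(a, -1), Add(2, a))) (Function('j')(a) = Add(-3, Mul(Rational(1, 4), Mul(Add(2, a), Pow(Add(a, 0), -1)))) = Add(-3, Mul(Rational(1, 4), Mul(Add(2, a), Pow(a, -1)))) = Add(-3, Mul(Rational(1, 4), Mul(Pow(a, -1), Add(2, a)))) = Add(-3, Mul(Rational(1, 4), Pow(a, -1), Add(2, a))))
Mul(Add(Add(96, Function('j')(-5)), 28), -5) = Mul(Add(Add(96, Mul(Rational(1, 4), Pow(-5, -1), Add(2, Mul(-11, -5)))), 28), -5) = Mul(Add(Add(96, Mul(Rational(1, 4), Rational(-1, 5), Add(2, 55))), 28), -5) = Mul(Add(Add(96, Mul(Rational(1, 4), Rational(-1, 5), 57)), 28), -5) = Mul(Add(Add(96, Rational(-57, 20)), 28), -5) = Mul(Add(Rational(1863, 20), 28), -5) = Mul(Rational(2423, 20), -5) = Rational(-2423, 4)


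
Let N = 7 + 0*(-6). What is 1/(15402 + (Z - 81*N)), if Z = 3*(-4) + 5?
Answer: 1/14828 ≈ 6.7440e-5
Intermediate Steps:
Z = -7 (Z = -12 + 5 = -7)
N = 7 (N = 7 + 0 = 7)
1/(15402 + (Z - 81*N)) = 1/(15402 + (-7 - 81*7)) = 1/(15402 + (-7 - 567)) = 1/(15402 - 574) = 1/14828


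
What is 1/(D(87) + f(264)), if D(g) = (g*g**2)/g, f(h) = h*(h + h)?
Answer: 1/146961 ≈ 6.8045e-6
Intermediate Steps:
f(h) = 2*h**2 (f(h) = h*(2*h) = 2*h**2)
D(g) = g**2 (D(g) = g**3/g = g**2)
1/(D(87) + f(264)) = 1/(87**2 + 2*264**2) = 1/(7569 + 2*69696) = 1/(7569 + 139392) = 1/146961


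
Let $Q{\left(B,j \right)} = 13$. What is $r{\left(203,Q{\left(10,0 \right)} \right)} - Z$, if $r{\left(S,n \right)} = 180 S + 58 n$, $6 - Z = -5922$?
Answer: $31366$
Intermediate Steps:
$Z = 5928$ ($Z = 6 - -5922 = 6 + 5922 = 5928$)
$r{\left(S,n \right)} = 58 n + 180 S$
$r{\left(203,Q{\left(10,0 \right)} \right)} - Z = \left(58 \cdot 13 + 180 \cdot 203\right) - 5928 = \left(754 + 36540\right) - 5928 = 37294 - 5928 = 31366$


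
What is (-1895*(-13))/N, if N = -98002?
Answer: -24635/98002 ≈ -0.25137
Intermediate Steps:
(-1895*(-13))/N = -1895*(-13)/(-98002) = 24635*(-1/98002) = -24635/98002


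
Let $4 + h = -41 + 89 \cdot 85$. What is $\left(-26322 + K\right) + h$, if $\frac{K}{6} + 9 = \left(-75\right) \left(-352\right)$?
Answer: $139544$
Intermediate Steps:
$K = 158346$ ($K = -54 + 6 \left(\left(-75\right) \left(-352\right)\right) = -54 + 6 \cdot 26400 = -54 + 158400 = 158346$)
$h = 7520$ ($h = -4 + \left(-41 + 89 \cdot 85\right) = -4 + \left(-41 + 7565\right) = -4 + 7524 = 7520$)
$\left(-26322 + K\right) + h = \left(-26322 + 158346\right) + 7520 = 132024 + 7520 = 139544$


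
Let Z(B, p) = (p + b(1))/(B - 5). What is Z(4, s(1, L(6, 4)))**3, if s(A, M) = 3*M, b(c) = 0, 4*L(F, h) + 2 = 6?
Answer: -27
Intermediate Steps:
L(F, h) = 1 (L(F, h) = -1/2 + (1/4)*6 = -1/2 + 3/2 = 1)
Z(B, p) = p/(-5 + B) (Z(B, p) = (p + 0)/(B - 5) = p/(-5 + B))
Z(4, s(1, L(6, 4)))**3 = ((3*1)/(-5 + 4))**3 = (3/(-1))**3 = (3*(-1))**3 = (-3)**3 = -27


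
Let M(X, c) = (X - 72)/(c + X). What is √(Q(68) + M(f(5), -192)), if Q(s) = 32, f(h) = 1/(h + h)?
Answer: 9*√1471873/1919 ≈ 5.6899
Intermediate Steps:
f(h) = 1/(2*h)
M(X, c) = (-72 + X)/(X + c)
√(Q(68) + M(f(5), -192)) = √(32 + (-72 + (½)/5)/((½)/5 - 192)) = √(32 + (-72 + (½)*(⅕))/((½)*(⅕) - 192)) = √(32 + (-72 + ⅒)/(⅒ - 192)) = √(32 - 719/10/(-1919/10)) = √(32 - 10/1919*(-719/10)) = √(32 + 719/1919) = √(62127/1919) = 9*√1471873/1919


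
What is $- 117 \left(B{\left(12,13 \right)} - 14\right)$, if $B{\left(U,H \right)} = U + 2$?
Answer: $0$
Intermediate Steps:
$B{\left(U,H \right)} = 2 + U$
$- 117 \left(B{\left(12,13 \right)} - 14\right) = - 117 \left(\left(2 + 12\right) - 14\right) = - 117 \left(14 - 14\right) = \left(-117\right) 0 = 0$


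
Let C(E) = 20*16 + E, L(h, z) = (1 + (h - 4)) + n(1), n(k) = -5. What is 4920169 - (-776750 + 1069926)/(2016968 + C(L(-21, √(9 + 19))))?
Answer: 9925254903595/2017259 ≈ 4.9202e+6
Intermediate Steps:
L(h, z) = -8 + h (L(h, z) = (1 + (h - 4)) - 5 = (1 + (-4 + h)) - 5 = (-3 + h) - 5 = -8 + h)
C(E) = 320 + E
4920169 - (-776750 + 1069926)/(2016968 + C(L(-21, √(9 + 19)))) = 4920169 - (-776750 + 1069926)/(2016968 + (320 + (-8 - 21))) = 4920169 - 293176/(2016968 + (320 - 29)) = 4920169 - 293176/(2016968 + 291) = 4920169 - 293176/2017259 = 9925254903595/2017259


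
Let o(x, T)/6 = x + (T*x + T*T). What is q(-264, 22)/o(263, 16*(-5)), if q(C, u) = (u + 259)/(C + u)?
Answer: 281/20875404 ≈ 1.3461e-5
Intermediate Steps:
q(C, u) = (259 + u)/(C + u)
o(x, T) = 6*x + 6*T² + 6*T*x (o(x, T) = 6*(x + (T*x + T*T)) = 6*(x + (T*x + T²)) = 6*(x + (T² + T*x)) = 6*(x + T² + T*x) = 6*x + 6*T² + 6*T*x)
q(-264, 22)/o(263, 16*(-5)) = ((259 + 22)/(-264 + 22))/(6*263 + 6*(16*(-5))² + 6*(16*(-5))*263) = (281/(-242))/(1578 + 6*(-80)² + 6*(-80)*263) = (-1/242*281)/(1578 + 6*6400 - 126240) = -281/(242*(1578 + 38400 - 126240)) = -281/242/(-86262) = -281/242*(-1/86262) = 281/20875404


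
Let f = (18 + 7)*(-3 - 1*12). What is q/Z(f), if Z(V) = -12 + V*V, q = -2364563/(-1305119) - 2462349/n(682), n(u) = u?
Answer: -3212045832565/125158387999854 ≈ -0.025664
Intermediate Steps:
q = -3212045832565/890091158 (q = -2364563/(-1305119) - 2462349/682 = -2364563*(-1/1305119) - 2462349*1/682 = 2364563/1305119 - 2462349/682 = -3212045832565/890091158 ≈ -3608.7)
f = -375 (f = 25*(-3 - 12) = 25*(-15) = -375)
Z(V) = -12 + V**2
q/Z(f) = -3212045832565/(890091158*(-12 + (-375)**2)) = -3212045832565/(890091158*(-12 + 140625)) = -3212045832565/890091158/140613 = -3212045832565/890091158*1/140613 = -3212045832565/125158387999854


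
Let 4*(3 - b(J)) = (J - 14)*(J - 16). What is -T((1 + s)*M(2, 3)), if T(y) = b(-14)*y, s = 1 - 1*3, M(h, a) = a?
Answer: -621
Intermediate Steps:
b(J) = 3 - (-16 + J)*(-14 + J)/4 (b(J) = 3 - (J - 14)*(J - 16)/4 = 3 - (-14 + J)*(-16 + J)/4 = 3 - (-16 + J)*(-14 + J)/4)
s = -2 (s = 1 - 3 = -2)
T(y) = -207*y (T(y) = (-53 - ¼*(-14)² + (15/2)*(-14))*y = (-53 - ¼*196 - 105)*y = (-53 - 49 - 105)*y = -207*y)
-T((1 + s)*M(2, 3)) = -(-207)*(1 - 2)*3 = -(-207)*(-1*3) = -(-207)*(-3) = -1*621 = -621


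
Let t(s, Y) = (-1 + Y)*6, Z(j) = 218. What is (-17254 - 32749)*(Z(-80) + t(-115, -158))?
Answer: 36802208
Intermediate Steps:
t(s, Y) = -6 + 6*Y
(-17254 - 32749)*(Z(-80) + t(-115, -158)) = (-17254 - 32749)*(218 + (-6 + 6*(-158))) = -50003*(218 + (-6 - 948)) = -50003*(218 - 954) = -50003*(-736) = 36802208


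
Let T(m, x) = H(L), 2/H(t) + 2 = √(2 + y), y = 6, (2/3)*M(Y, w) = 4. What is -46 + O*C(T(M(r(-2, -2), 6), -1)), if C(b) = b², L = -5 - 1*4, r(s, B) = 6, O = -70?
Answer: -256 - 140*√2 ≈ -453.99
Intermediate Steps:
M(Y, w) = 6 (M(Y, w) = (3/2)*4 = 6)
L = -9 (L = -5 - 4 = -9)
H(t) = 2/(-2 + 2*√2) (H(t) = 2/(-2 + √(2 + 6)) = 2/(-2 + √8) = 2/(-2 + 2*√2))
T(m, x) = 1 + √2
-46 + O*C(T(M(r(-2, -2), 6), -1)) = -46 - 70*(1 + √2)²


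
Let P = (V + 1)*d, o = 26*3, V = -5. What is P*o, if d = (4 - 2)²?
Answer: -1248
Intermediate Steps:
o = 78
d = 4 (d = 2² = 4)
P = -16 (P = (-5 + 1)*4 = -4*4 = -16)
P*o = -16*78 = -1248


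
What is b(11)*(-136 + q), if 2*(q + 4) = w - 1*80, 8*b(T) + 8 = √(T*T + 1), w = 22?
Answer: 169 - 169*√122/8 ≈ -64.333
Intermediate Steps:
b(T) = -1 + √(1 + T²)/8 (b(T) = -1 + √(T*T + 1)/8 = -1 + √(T² + 1)/8 = -1 + √(1 + T²)/8)
q = -33 (q = -4 + (22 - 1*80)/2 = -4 + (22 - 80)/2 = -4 + (½)*(-58) = -4 - 29 = -33)
b(11)*(-136 + q) = (-1 + √(1 + 11²)/8)*(-136 - 33) = (-1 + √(1 + 121)/8)*(-169) = (-1 + √122/8)*(-169) = 169 - 169*√122/8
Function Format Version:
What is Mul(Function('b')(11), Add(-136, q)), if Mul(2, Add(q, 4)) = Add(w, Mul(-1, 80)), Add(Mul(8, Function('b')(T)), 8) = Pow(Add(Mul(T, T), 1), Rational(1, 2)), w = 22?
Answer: Add(169, Mul(Rational(-169, 8), Pow(122, Rational(1, 2)))) ≈ -64.333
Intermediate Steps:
Function('b')(T) = Add(-1, Mul(Rational(1, 8), Pow(Add(1, Pow(T, 2)), Rational(1, 2)))) (Function('b')(T) = Add(-1, Mul(Rational(1, 8), Pow(Add(Mul(T, T), 1), Rational(1, 2)))) = Add(-1, Mul(Rational(1, 8), Pow(Add(Pow(T, 2), 1), Rational(1, 2)))) = Add(-1, Mul(Rational(1, 8), Pow(Add(1, Pow(T, 2)), Rational(1, 2)))))
q = -33 (q = Add(-4, Mul(Rational(1, 2), Add(22, Mul(-1, 80)))) = Add(-4, Mul(Rational(1, 2), Add(22, -80))) = Add(-4, Mul(Rational(1, 2), -58)) = Add(-4, -29) = -33)
Mul(Function('b')(11), Add(-136, q)) = Mul(Add(-1, Mul(Rational(1, 8), Pow(Add(1, Pow(11, 2)), Rational(1, 2)))), Add(-136, -33)) = Mul(Add(-1, Mul(Rational(1, 8), Pow(Add(1, 121), Rational(1, 2)))), -169) = Mul(Add(-1, Mul(Rational(1, 8), Pow(122, Rational(1, 2)))), -169) = Add(169, Mul(Rational(-169, 8), Pow(122, Rational(1, 2))))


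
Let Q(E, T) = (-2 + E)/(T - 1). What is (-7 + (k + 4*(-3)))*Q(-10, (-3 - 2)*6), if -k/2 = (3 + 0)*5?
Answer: -588/31 ≈ -18.968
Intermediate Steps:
k = -30 (k = -2*(3 + 0)*5 = -6*5 = -2*15 = -30)
Q(E, T) = (-2 + E)/(-1 + T)
(-7 + (k + 4*(-3)))*Q(-10, (-3 - 2)*6) = (-7 + (-30 + 4*(-3)))*((-2 - 10)/(-1 + (-3 - 2)*6)) = (-7 + (-30 - 12))*(-12/(-1 - 5*6)) = (-7 - 42)*(-12/(-1 - 30)) = -49*(-12)/(-31) = -(-49)*(-12)/31 = -49*12/31 = -588/31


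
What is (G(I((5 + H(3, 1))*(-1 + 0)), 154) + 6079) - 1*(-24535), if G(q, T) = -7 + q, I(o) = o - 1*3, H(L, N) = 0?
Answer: 30599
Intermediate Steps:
I(o) = -3 + o (I(o) = o - 3 = -3 + o)
(G(I((5 + H(3, 1))*(-1 + 0)), 154) + 6079) - 1*(-24535) = ((-7 + (-3 + (5 + 0)*(-1 + 0))) + 6079) - 1*(-24535) = ((-7 + (-3 + 5*(-1))) + 6079) + 24535 = ((-7 + (-3 - 5)) + 6079) + 24535 = ((-7 - 8) + 6079) + 24535 = (-15 + 6079) + 24535 = 6064 + 24535 = 30599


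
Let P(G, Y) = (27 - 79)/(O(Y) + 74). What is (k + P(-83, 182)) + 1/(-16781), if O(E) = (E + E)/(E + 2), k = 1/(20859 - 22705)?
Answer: -74163821957/108267152370 ≈ -0.68501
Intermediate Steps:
k = -1/1846 (k = 1/(-1846) = -1/1846 ≈ -0.00054171)
O(E) = 2*E/(2 + E) (O(E) = (2*E)/(2 + E) = 2*E/(2 + E))
P(G, Y) = -52/(74 + 2*Y/(2 + Y)) (P(G, Y) = (27 - 79)/(2*Y/(2 + Y) + 74) = -52/(74 + 2*Y/(2 + Y)))
(k + P(-83, 182)) + 1/(-16781) = (-1/1846 + 13*(-2 - 1*182)/(37 + 19*182)) + 1/(-16781) = (-1/1846 + 13*(-2 - 182)/(37 + 3458)) - 1/16781 = (-1/1846 + 13*(-184)/3495) - 1/16781 = (-1/1846 + 13*(1/3495)*(-184)) - 1/16781 = (-1/1846 - 2392/3495) - 1/16781 = -4419127/6451770 - 1/16781 = -74163821957/108267152370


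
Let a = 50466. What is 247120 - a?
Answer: 196654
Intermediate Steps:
247120 - a = 247120 - 1*50466 = 247120 - 50466 = 196654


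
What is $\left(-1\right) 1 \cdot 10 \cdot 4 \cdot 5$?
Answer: $-200$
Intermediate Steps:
$\left(-1\right) 1 \cdot 10 \cdot 4 \cdot 5 = \left(-1\right) 10 \cdot 20 = \left(-10\right) 20 = -200$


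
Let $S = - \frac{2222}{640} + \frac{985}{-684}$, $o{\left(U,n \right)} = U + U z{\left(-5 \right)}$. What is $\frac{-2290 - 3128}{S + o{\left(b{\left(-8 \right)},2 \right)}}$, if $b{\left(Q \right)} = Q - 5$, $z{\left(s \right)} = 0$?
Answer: $\frac{296472960}{980141} \approx 302.48$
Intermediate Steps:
$b{\left(Q \right)} = -5 + Q$ ($b{\left(Q \right)} = Q - 5 = -5 + Q$)
$o{\left(U,n \right)} = U$ ($o{\left(U,n \right)} = U + U 0 = U + 0 = U$)
$S = - \frac{268781}{54720}$ ($S = \left(-2222\right) \frac{1}{640} + 985 \left(- \frac{1}{684}\right) = - \frac{1111}{320} - \frac{985}{684} = - \frac{268781}{54720} \approx -4.9119$)
$\frac{-2290 - 3128}{S + o{\left(b{\left(-8 \right)},2 \right)}} = \frac{-2290 - 3128}{- \frac{268781}{54720} - 13} = - \frac{5418}{- \frac{268781}{54720} - 13} = - \frac{5418}{- \frac{980141}{54720}} = \left(-5418\right) \left(- \frac{54720}{980141}\right) = \frac{296472960}{980141}$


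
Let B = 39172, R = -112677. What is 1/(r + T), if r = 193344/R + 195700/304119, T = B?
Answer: 11422405521/447426219503600 ≈ 2.5529e-5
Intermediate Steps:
T = 39172
r = -12249565012/11422405521 (r = 193344/(-112677) + 195700/304119 = 193344*(-1/112677) + 195700*(1/304119) = -64448/37559 + 195700/304119 = -12249565012/11422405521 ≈ -1.0724)
1/(r + T) = 1/(-12249565012/11422405521 + 39172) = 1/(447426219503600/11422405521) = 11422405521/447426219503600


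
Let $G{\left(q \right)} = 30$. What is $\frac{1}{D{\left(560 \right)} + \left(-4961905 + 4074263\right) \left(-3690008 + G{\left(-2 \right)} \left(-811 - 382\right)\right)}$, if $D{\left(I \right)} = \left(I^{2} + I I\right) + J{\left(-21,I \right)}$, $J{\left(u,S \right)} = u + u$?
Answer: $\frac{1}{3307175415474} \approx 3.0237 \cdot 10^{-13}$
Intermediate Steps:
$J{\left(u,S \right)} = 2 u$
$D{\left(I \right)} = -42 + 2 I^{2}$ ($D{\left(I \right)} = \left(I^{2} + I I\right) + 2 \left(-21\right) = \left(I^{2} + I^{2}\right) - 42 = 2 I^{2} - 42 = -42 + 2 I^{2}$)
$\frac{1}{D{\left(560 \right)} + \left(-4961905 + 4074263\right) \left(-3690008 + G{\left(-2 \right)} \left(-811 - 382\right)\right)} = \frac{1}{\left(-42 + 2 \cdot 560^{2}\right) + \left(-4961905 + 4074263\right) \left(-3690008 + 30 \left(-811 - 382\right)\right)} = \frac{1}{\left(-42 + 2 \cdot 313600\right) - 887642 \left(-3690008 + 30 \left(-1193\right)\right)} = \frac{1}{\left(-42 + 627200\right) - 887642 \left(-3690008 - 35790\right)} = \frac{1}{627158 - -3307174788316} = \frac{1}{627158 + 3307174788316} = \frac{1}{3307175415474}$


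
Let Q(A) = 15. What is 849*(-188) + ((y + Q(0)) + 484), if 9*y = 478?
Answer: -1431539/9 ≈ -1.5906e+5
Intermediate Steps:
y = 478/9 (y = (⅑)*478 = 478/9 ≈ 53.111)
849*(-188) + ((y + Q(0)) + 484) = 849*(-188) + ((478/9 + 15) + 484) = -159612 + (613/9 + 484) = -159612 + 4969/9 = -1431539/9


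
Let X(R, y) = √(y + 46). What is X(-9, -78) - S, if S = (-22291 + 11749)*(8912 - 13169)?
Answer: -44877294 + 4*I*√2 ≈ -4.4877e+7 + 5.6569*I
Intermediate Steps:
X(R, y) = √(46 + y)
S = 44877294 (S = -10542*(-4257) = 44877294)
X(-9, -78) - S = √(46 - 78) - 1*44877294 = √(-32) - 44877294 = 4*I*√2 - 44877294 = -44877294 + 4*I*√2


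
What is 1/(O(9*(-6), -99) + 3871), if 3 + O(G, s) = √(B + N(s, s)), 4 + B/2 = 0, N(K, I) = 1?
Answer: 3868/14961431 - I*√7/14961431 ≈ 0.00025853 - 1.7684e-7*I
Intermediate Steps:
B = -8 (B = -8 + 2*0 = -8 + 0 = -8)
O(G, s) = -3 + I*√7 (O(G, s) = -3 + √(-8 + 1) = -3 + √(-7) = -3 + I*√7)
1/(O(9*(-6), -99) + 3871) = 1/((-3 + I*√7) + 3871) = 1/(3868 + I*√7)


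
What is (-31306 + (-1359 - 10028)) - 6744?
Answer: -49437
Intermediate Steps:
(-31306 + (-1359 - 10028)) - 6744 = (-31306 - 11387) - 6744 = -42693 - 6744 = -49437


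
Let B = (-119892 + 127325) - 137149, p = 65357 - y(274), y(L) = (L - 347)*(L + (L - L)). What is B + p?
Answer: -44357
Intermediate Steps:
y(L) = L*(-347 + L) (y(L) = (-347 + L)*(L + 0) = (-347 + L)*L = L*(-347 + L))
p = 85359 (p = 65357 - 274*(-347 + 274) = 65357 - 274*(-73) = 65357 - 1*(-20002) = 65357 + 20002 = 85359)
B = -129716 (B = 7433 - 137149 = -129716)
B + p = -129716 + 85359 = -44357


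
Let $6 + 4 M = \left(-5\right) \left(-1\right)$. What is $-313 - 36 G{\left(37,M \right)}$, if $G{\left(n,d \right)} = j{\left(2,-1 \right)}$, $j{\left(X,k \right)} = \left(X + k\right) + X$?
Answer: $-421$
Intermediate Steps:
$M = - \frac{1}{4}$ ($M = - \frac{3}{2} + \frac{\left(-5\right) \left(-1\right)}{4} = - \frac{3}{2} + \frac{1}{4} \cdot 5 = - \frac{3}{2} + \frac{5}{4} = - \frac{1}{4} \approx -0.25$)
$j{\left(X,k \right)} = k + 2 X$
$G{\left(n,d \right)} = 3$ ($G{\left(n,d \right)} = -1 + 2 \cdot 2 = -1 + 4 = 3$)
$-313 - 36 G{\left(37,M \right)} = -313 - 108 = -421$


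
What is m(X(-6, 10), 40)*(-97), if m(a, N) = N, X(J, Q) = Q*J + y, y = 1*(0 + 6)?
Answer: -3880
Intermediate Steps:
y = 6 (y = 1*6 = 6)
X(J, Q) = 6 + J*Q (X(J, Q) = Q*J + 6 = J*Q + 6 = 6 + J*Q)
m(X(-6, 10), 40)*(-97) = 40*(-97) = -3880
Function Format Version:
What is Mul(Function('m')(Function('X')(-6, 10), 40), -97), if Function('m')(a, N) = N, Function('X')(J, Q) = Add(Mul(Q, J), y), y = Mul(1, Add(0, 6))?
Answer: -3880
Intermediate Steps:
y = 6 (y = Mul(1, 6) = 6)
Function('X')(J, Q) = Add(6, Mul(J, Q)) (Function('X')(J, Q) = Add(Mul(Q, J), 6) = Add(Mul(J, Q), 6) = Add(6, Mul(J, Q)))
Mul(Function('m')(Function('X')(-6, 10), 40), -97) = Mul(40, -97) = -3880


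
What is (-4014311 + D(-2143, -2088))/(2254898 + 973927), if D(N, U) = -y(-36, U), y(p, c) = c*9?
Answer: -3995519/3228825 ≈ -1.2375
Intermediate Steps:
y(p, c) = 9*c
D(N, U) = -9*U
(-4014311 + D(-2143, -2088))/(2254898 + 973927) = (-4014311 - 9*(-2088))/(2254898 + 973927) = (-4014311 + 18792)/3228825 = -3995519*1/3228825 = -3995519/3228825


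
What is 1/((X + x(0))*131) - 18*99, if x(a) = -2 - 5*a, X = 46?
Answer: -10271447/5764 ≈ -1782.0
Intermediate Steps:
1/((X + x(0))*131) - 18*99 = 1/((46 + (-2 - 5*0))*131) - 18*99 = (1/131)/(46 + (-2 + 0)) - 1782 = (1/131)/(46 - 2) - 1782 = (1/131)/44 - 1782 = (1/44)*(1/131) - 1782 = 1/5764 - 1782 = -10271447/5764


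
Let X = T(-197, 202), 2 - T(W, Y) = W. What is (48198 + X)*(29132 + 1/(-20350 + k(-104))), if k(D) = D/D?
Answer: 28690083621599/20349 ≈ 1.4099e+9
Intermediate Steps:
k(D) = 1
T(W, Y) = 2 - W
X = 199 (X = 2 - 1*(-197) = 2 + 197 = 199)
(48198 + X)*(29132 + 1/(-20350 + k(-104))) = (48198 + 199)*(29132 + 1/(-20350 + 1)) = 48397*(29132 + 1/(-20349)) = 48397*(29132 - 1/20349) = 48397*(592807067/20349) = 28690083621599/20349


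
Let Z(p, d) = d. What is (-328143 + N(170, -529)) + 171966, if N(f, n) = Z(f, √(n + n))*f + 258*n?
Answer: -292659 + 3910*I*√2 ≈ -2.9266e+5 + 5529.6*I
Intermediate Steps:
N(f, n) = 258*n + f*√2*√n (N(f, n) = √(n + n)*f + 258*n = √(2*n)*f + 258*n = (√2*√n)*f + 258*n = f*√2*√n + 258*n = 258*n + f*√2*√n)
(-328143 + N(170, -529)) + 171966 = (-328143 + (258*(-529) + 170*√2*√(-529))) + 171966 = (-328143 + (-136482 + 170*√2*(23*I))) + 171966 = (-328143 + (-136482 + 3910*I*√2)) + 171966 = (-464625 + 3910*I*√2) + 171966 = -292659 + 3910*I*√2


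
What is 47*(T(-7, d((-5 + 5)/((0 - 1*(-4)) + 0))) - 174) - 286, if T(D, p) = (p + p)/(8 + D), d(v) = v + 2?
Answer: -8276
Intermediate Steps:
d(v) = 2 + v
T(D, p) = 2*p/(8 + D) (T(D, p) = (2*p)/(8 + D) = 2*p/(8 + D))
47*(T(-7, d((-5 + 5)/((0 - 1*(-4)) + 0))) - 174) - 286 = 47*(2*(2 + (-5 + 5)/((0 - 1*(-4)) + 0))/(8 - 7) - 174) - 286 = 47*(2*(2 + 0/((0 + 4) + 0))/1 - 174) - 286 = 47*(2*(2 + 0/(4 + 0))*1 - 174) - 286 = 47*(2*(2 + 0/4)*1 - 174) - 286 = 47*(2*(2 + 0*(¼))*1 - 174) - 286 = 47*(2*(2 + 0)*1 - 174) - 286 = 47*(2*2*1 - 174) - 286 = 47*(4 - 174) - 286 = 47*(-170) - 286 = -7990 - 286 = -8276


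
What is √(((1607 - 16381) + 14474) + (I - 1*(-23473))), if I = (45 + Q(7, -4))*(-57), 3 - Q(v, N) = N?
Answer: √20209 ≈ 142.16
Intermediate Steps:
Q(v, N) = 3 - N
I = -2964 (I = (45 + (3 - 1*(-4)))*(-57) = (45 + (3 + 4))*(-57) = (45 + 7)*(-57) = 52*(-57) = -2964)
√(((1607 - 16381) + 14474) + (I - 1*(-23473))) = √(((1607 - 16381) + 14474) + (-2964 - 1*(-23473))) = √((-14774 + 14474) + (-2964 + 23473)) = √(-300 + 20509) = √20209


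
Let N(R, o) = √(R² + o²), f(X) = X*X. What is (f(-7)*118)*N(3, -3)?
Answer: 17346*√2 ≈ 24531.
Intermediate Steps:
f(X) = X²
(f(-7)*118)*N(3, -3) = ((-7)²*118)*√(3² + (-3)²) = (49*118)*√(9 + 9) = 5782*√18 = 5782*(3*√2) = 17346*√2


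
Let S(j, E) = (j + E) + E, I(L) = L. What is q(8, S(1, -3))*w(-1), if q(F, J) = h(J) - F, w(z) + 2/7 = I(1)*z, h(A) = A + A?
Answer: 162/7 ≈ 23.143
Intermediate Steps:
h(A) = 2*A
S(j, E) = j + 2*E (S(j, E) = (E + j) + E = j + 2*E)
w(z) = -2/7 + z (w(z) = -2/7 + 1*z = -2/7 + z)
q(F, J) = -F + 2*J (q(F, J) = 2*J - F = -F + 2*J)
q(8, S(1, -3))*w(-1) = (-1*8 + 2*(1 + 2*(-3)))*(-2/7 - 1) = (-8 + 2*(1 - 6))*(-9/7) = (-8 + 2*(-5))*(-9/7) = (-8 - 10)*(-9/7) = -18*(-9/7) = 162/7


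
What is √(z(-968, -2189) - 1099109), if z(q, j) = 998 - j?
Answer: I*√1095922 ≈ 1046.9*I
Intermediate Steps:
√(z(-968, -2189) - 1099109) = √((998 - 1*(-2189)) - 1099109) = √((998 + 2189) - 1099109) = √(3187 - 1099109) = √(-1095922) = I*√1095922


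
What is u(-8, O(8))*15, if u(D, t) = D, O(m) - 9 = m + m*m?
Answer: -120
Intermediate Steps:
O(m) = 9 + m + m² (O(m) = 9 + (m + m*m) = 9 + (m + m²) = 9 + m + m²)
u(-8, O(8))*15 = -8*15 = -120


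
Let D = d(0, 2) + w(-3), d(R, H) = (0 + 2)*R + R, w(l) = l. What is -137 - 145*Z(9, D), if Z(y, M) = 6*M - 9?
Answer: 3778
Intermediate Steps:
d(R, H) = 3*R (d(R, H) = 2*R + R = 3*R)
D = -3 (D = 3*0 - 3 = 0 - 3 = -3)
Z(y, M) = -9 + 6*M
-137 - 145*Z(9, D) = -137 - 145*(-9 + 6*(-3)) = -137 - 145*(-9 - 18) = -137 - 145*(-27) = -137 + 3915 = 3778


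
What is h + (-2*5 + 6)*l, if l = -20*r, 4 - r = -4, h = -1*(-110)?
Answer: 750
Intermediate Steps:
h = 110
r = 8 (r = 4 - 1*(-4) = 4 + 4 = 8)
l = -160 (l = -20*8 = -160)
h + (-2*5 + 6)*l = 110 + (-2*5 + 6)*(-160) = 110 + (-10 + 6)*(-160) = 110 - 4*(-160) = 110 + 640 = 750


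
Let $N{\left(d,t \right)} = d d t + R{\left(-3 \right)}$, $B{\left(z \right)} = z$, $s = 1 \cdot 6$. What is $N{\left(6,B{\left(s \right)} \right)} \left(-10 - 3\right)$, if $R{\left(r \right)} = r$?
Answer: $-2769$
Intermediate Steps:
$s = 6$
$N{\left(d,t \right)} = -3 + t d^{2}$ ($N{\left(d,t \right)} = d d t - 3 = d^{2} t - 3 = t d^{2} - 3 = -3 + t d^{2}$)
$N{\left(6,B{\left(s \right)} \right)} \left(-10 - 3\right) = \left(-3 + 6 \cdot 6^{2}\right) \left(-10 - 3\right) = \left(-3 + 6 \cdot 36\right) \left(-13\right) = \left(-3 + 216\right) \left(-13\right) = 213 \left(-13\right) = -2769$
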